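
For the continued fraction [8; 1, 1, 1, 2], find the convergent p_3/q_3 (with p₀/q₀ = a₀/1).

26/3

Using pₖ = aₖpₖ₋₁ + pₖ₋₂, qₖ = aₖqₖ₋₁ + qₖ₋₂ (with p₋₁=1, p₋₂=0, q₋₁=0, q₋₂=1):
  k=0: a=8, p=8, q=1
  k=1: a=1, p=9, q=1
  k=2: a=1, p=17, q=2
  k=3: a=1, p=26, q=3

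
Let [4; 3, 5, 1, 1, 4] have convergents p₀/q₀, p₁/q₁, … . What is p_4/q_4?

Using pₖ = aₖpₖ₋₁ + pₖ₋₂, qₖ = aₖqₖ₋₁ + qₖ₋₂ (with p₋₁=1, p₋₂=0, q₋₁=0, q₋₂=1):
  k=0: a=4, p=4, q=1
  k=1: a=3, p=13, q=3
  k=2: a=5, p=69, q=16
  k=3: a=1, p=82, q=19
  k=4: a=1, p=151, q=35

151/35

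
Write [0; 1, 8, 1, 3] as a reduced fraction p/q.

35/39

Using pₖ = aₖpₖ₋₁ + pₖ₋₂ and qₖ = aₖqₖ₋₁ + qₖ₋₂:
  k=0: a=0, p=0, q=1
  k=1: a=1, p=1, q=1
  k=2: a=8, p=8, q=9
  k=3: a=1, p=9, q=10
  k=4: a=3, p=35, q=39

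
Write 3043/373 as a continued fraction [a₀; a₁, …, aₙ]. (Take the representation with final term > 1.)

3043 = 8×373 + 59
373 = 6×59 + 19
59 = 3×19 + 2
19 = 9×2 + 1
2 = 2×1 + 0  (stop)
So 3043/373 = [8; 6, 3, 9, 2].

[8; 6, 3, 9, 2]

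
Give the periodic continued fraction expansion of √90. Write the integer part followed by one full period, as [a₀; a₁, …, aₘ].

a₀ = ⌊√90⌋ = 9.
With m₀=0, d₀=1 and mₖ₊₁ = dₖaₖ − mₖ, dₖ₊₁ = (n − mₖ₊₁²)/dₖ, aₖ₊₁ = ⌊(a₀+mₖ₊₁)/dₖ₊₁⌋:
  k=1: m=9, d=9, a=2
  k=2: m=9, d=1, a=18
d=1 and a=2a₀=18 at k=2, so the next step gives (m, d) = (9, 9) again — its k=1 value — and the period has length 2.

[9; 2, 18]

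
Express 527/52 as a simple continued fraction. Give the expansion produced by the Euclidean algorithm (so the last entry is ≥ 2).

[10; 7, 2, 3]

527 = 10×52 + 7
52 = 7×7 + 3
7 = 2×3 + 1
3 = 3×1 + 0  (stop)
So 527/52 = [10; 7, 2, 3].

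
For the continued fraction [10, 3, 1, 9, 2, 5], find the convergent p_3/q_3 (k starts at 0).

Using pₖ = aₖpₖ₋₁ + pₖ₋₂, qₖ = aₖqₖ₋₁ + qₖ₋₂ (with p₋₁=1, p₋₂=0, q₋₁=0, q₋₂=1):
  k=0: a=10, p=10, q=1
  k=1: a=3, p=31, q=3
  k=2: a=1, p=41, q=4
  k=3: a=9, p=400, q=39

400/39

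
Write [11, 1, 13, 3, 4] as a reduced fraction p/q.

Using pₖ = aₖpₖ₋₁ + pₖ₋₂ and qₖ = aₖqₖ₋₁ + qₖ₋₂:
  k=0: a=11, p=11, q=1
  k=1: a=1, p=12, q=1
  k=2: a=13, p=167, q=14
  k=3: a=3, p=513, q=43
  k=4: a=4, p=2219, q=186

2219/186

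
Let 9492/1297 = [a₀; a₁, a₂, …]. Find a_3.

9492 = 7·1297 + 413   →  a_0 = 7
1297 = 3·413 + 58   →  a_1 = 3
413 = 7·58 + 7   →  a_2 = 7
58 = 8·7 + 2   →  a_3 = 8

8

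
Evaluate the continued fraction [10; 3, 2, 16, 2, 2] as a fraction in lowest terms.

6059/589

Using pₖ = aₖpₖ₋₁ + pₖ₋₂ and qₖ = aₖqₖ₋₁ + qₖ₋₂:
  k=0: a=10, p=10, q=1
  k=1: a=3, p=31, q=3
  k=2: a=2, p=72, q=7
  k=3: a=16, p=1183, q=115
  k=4: a=2, p=2438, q=237
  k=5: a=2, p=6059, q=589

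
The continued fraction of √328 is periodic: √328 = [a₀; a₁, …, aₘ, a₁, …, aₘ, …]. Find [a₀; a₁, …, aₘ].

[18; 9, 36]

a₀ = ⌊√328⌋ = 18.
With m₀=0, d₀=1 and mₖ₊₁ = dₖaₖ − mₖ, dₖ₊₁ = (n − mₖ₊₁²)/dₖ, aₖ₊₁ = ⌊(a₀+mₖ₊₁)/dₖ₊₁⌋:
  k=1: m=18, d=4, a=9
  k=2: m=18, d=1, a=36
d=1 and a=2a₀=36 at k=2, so the next step gives (m, d) = (18, 4) again — its k=1 value — and the period has length 2.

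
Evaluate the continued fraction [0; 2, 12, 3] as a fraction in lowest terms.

37/77

Using pₖ = aₖpₖ₋₁ + pₖ₋₂ and qₖ = aₖqₖ₋₁ + qₖ₋₂:
  k=0: a=0, p=0, q=1
  k=1: a=2, p=1, q=2
  k=2: a=12, p=12, q=25
  k=3: a=3, p=37, q=77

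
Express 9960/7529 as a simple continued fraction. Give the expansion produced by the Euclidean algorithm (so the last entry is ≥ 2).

9960 = 1·7529 + 2431
7529 = 3·2431 + 236
2431 = 10·236 + 71
236 = 3·71 + 23
71 = 3·23 + 2
23 = 11·2 + 1
2 = 2·1 + 0  (stop)
So 9960/7529 = [1; 3, 10, 3, 3, 11, 2].

[1; 3, 10, 3, 3, 11, 2]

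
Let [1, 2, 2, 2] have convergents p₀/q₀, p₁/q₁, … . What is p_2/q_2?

7/5

Using pₖ = aₖpₖ₋₁ + pₖ₋₂, qₖ = aₖqₖ₋₁ + qₖ₋₂ (with p₋₁=1, p₋₂=0, q₋₁=0, q₋₂=1):
  k=0: a=1, p=1, q=1
  k=1: a=2, p=3, q=2
  k=2: a=2, p=7, q=5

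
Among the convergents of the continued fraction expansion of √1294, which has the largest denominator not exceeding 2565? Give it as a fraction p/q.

91909/2555

√1294 = [35; 1, 34, 1, 70, …] (period length 4).
Convergents:
  p_0/q_0 = 35/1
  p_1/q_1 = 36/1
  p_2/q_2 = 1259/35
  p_3/q_3 = 1295/36
  p_4/q_4 = 91909/2555
  p_5/q_5 = 93204/2591
q_4 = 2555 ≤ 2565 < 2591 = q_5, so the answer is 91909/2555.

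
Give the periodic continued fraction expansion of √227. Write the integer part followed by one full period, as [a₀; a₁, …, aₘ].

a₀ = ⌊√227⌋ = 15.
With m₀=0, d₀=1 and mₖ₊₁ = dₖaₖ − mₖ, dₖ₊₁ = (n − mₖ₊₁²)/dₖ, aₖ₊₁ = ⌊(a₀+mₖ₊₁)/dₖ₊₁⌋:
  k=1: m=15, d=2, a=15
  k=2: m=15, d=1, a=30
d=1 and a=2a₀=30 at k=2, so the next step gives (m, d) = (15, 2) again — its k=1 value — and the period has length 2.

[15; 15, 30]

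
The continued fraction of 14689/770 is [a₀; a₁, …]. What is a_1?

14689 = 19·770 + 59   →  a_0 = 19
770 = 13·59 + 3   →  a_1 = 13

13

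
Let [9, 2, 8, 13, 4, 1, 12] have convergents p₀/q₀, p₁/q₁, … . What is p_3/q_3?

2112/223

Using pₖ = aₖpₖ₋₁ + pₖ₋₂, qₖ = aₖqₖ₋₁ + qₖ₋₂ (with p₋₁=1, p₋₂=0, q₋₁=0, q₋₂=1):
  k=0: a=9, p=9, q=1
  k=1: a=2, p=19, q=2
  k=2: a=8, p=161, q=17
  k=3: a=13, p=2112, q=223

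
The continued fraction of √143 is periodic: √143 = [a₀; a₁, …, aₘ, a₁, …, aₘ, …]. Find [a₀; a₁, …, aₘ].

[11; 1, 22]

a₀ = ⌊√143⌋ = 11.
With m₀=0, d₀=1 and mₖ₊₁ = dₖaₖ − mₖ, dₖ₊₁ = (n − mₖ₊₁²)/dₖ, aₖ₊₁ = ⌊(a₀+mₖ₊₁)/dₖ₊₁⌋:
  k=1: m=11, d=22, a=1
  k=2: m=11, d=1, a=22
d=1 and a=2a₀=22 at k=2, so the next step gives (m, d) = (11, 22) again — its k=1 value — and the period has length 2.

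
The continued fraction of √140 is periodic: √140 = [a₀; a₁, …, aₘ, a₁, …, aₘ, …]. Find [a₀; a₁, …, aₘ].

[11; 1, 4, 1, 22]

a₀ = ⌊√140⌋ = 11.
With m₀=0, d₀=1 and mₖ₊₁ = dₖaₖ − mₖ, dₖ₊₁ = (n − mₖ₊₁²)/dₖ, aₖ₊₁ = ⌊(a₀+mₖ₊₁)/dₖ₊₁⌋:
  k=1: m=11, d=19, a=1
  k=2: m=8, d=4, a=4
  k=3: m=8, d=19, a=1
  k=4: m=11, d=1, a=22
d=1 and a=2a₀=22 at k=4, so the next step gives (m, d) = (11, 19) again — its k=1 value — and the period has length 4.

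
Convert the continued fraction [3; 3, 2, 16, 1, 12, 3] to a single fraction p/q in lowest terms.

15971/4859

Using pₖ = aₖpₖ₋₁ + pₖ₋₂ and qₖ = aₖqₖ₋₁ + qₖ₋₂:
  k=0: a=3, p=3, q=1
  k=1: a=3, p=10, q=3
  k=2: a=2, p=23, q=7
  k=3: a=16, p=378, q=115
  k=4: a=1, p=401, q=122
  k=5: a=12, p=5190, q=1579
  k=6: a=3, p=15971, q=4859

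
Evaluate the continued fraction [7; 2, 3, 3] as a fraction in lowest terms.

171/23

Fold from the inside: start with 3/1.
  3 + 1/3 = 10/3
  2 + 3/10 = 23/10
  7 + 10/23 = 171/23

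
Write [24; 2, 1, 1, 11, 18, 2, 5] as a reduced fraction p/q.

288587/11829

Fold from the inside: start with 5/1.
  2 + 1/5 = 11/5
  18 + 5/11 = 203/11
  11 + 11/203 = 2244/203
  1 + 203/2244 = 2447/2244
  1 + 2244/2447 = 4691/2447
  2 + 2447/4691 = 11829/4691
  24 + 4691/11829 = 288587/11829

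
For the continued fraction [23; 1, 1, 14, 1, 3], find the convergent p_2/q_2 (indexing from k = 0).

47/2

Using pₖ = aₖpₖ₋₁ + pₖ₋₂, qₖ = aₖqₖ₋₁ + qₖ₋₂ (with p₋₁=1, p₋₂=0, q₋₁=0, q₋₂=1):
  k=0: a=23, p=23, q=1
  k=1: a=1, p=24, q=1
  k=2: a=1, p=47, q=2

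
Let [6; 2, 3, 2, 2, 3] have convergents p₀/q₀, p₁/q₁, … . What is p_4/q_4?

Using pₖ = aₖpₖ₋₁ + pₖ₋₂, qₖ = aₖqₖ₋₁ + qₖ₋₂ (with p₋₁=1, p₋₂=0, q₋₁=0, q₋₂=1):
  k=0: a=6, p=6, q=1
  k=1: a=2, p=13, q=2
  k=2: a=3, p=45, q=7
  k=3: a=2, p=103, q=16
  k=4: a=2, p=251, q=39

251/39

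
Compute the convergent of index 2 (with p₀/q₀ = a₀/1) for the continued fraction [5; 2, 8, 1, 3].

93/17

Using pₖ = aₖpₖ₋₁ + pₖ₋₂, qₖ = aₖqₖ₋₁ + qₖ₋₂ (with p₋₁=1, p₋₂=0, q₋₁=0, q₋₂=1):
  k=0: a=5, p=5, q=1
  k=1: a=2, p=11, q=2
  k=2: a=8, p=93, q=17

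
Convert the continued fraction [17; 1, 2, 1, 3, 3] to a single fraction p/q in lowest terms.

Using pₖ = aₖpₖ₋₁ + pₖ₋₂ and qₖ = aₖqₖ₋₁ + qₖ₋₂:
  k=0: a=17, p=17, q=1
  k=1: a=1, p=18, q=1
  k=2: a=2, p=53, q=3
  k=3: a=1, p=71, q=4
  k=4: a=3, p=266, q=15
  k=5: a=3, p=869, q=49

869/49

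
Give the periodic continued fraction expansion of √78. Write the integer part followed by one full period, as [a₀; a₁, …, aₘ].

a₀ = ⌊√78⌋ = 8.
With m₀=0, d₀=1 and mₖ₊₁ = dₖaₖ − mₖ, dₖ₊₁ = (n − mₖ₊₁²)/dₖ, aₖ₊₁ = ⌊(a₀+mₖ₊₁)/dₖ₊₁⌋:
  k=1: m=8, d=14, a=1
  k=2: m=6, d=3, a=4
  k=3: m=6, d=14, a=1
  k=4: m=8, d=1, a=16
d=1 and a=2a₀=16 at k=4, so the next step gives (m, d) = (8, 14) again — its k=1 value — and the period has length 4.

[8; 1, 4, 1, 16]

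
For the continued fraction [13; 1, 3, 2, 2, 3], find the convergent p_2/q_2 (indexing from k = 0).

55/4

Using pₖ = aₖpₖ₋₁ + pₖ₋₂, qₖ = aₖqₖ₋₁ + qₖ₋₂ (with p₋₁=1, p₋₂=0, q₋₁=0, q₋₂=1):
  k=0: a=13, p=13, q=1
  k=1: a=1, p=14, q=1
  k=2: a=3, p=55, q=4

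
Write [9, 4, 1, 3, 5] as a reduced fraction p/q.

921/100

Using pₖ = aₖpₖ₋₁ + pₖ₋₂ and qₖ = aₖqₖ₋₁ + qₖ₋₂:
  k=0: a=9, p=9, q=1
  k=1: a=4, p=37, q=4
  k=2: a=1, p=46, q=5
  k=3: a=3, p=175, q=19
  k=4: a=5, p=921, q=100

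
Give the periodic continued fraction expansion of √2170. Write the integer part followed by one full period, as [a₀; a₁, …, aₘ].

a₀ = ⌊√2170⌋ = 46.

[46; 1, 1, 2, 1, 1, 92]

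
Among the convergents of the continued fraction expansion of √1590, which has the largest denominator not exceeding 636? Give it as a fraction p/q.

√1590 = [39; 1, 6, 1, 78, …] (period length 4).
Convergents:
  p_0/q_0 = 39/1
  p_1/q_1 = 40/1
  p_2/q_2 = 279/7
  p_3/q_3 = 319/8
  p_4/q_4 = 25161/631
  p_5/q_5 = 25480/639
q_4 = 631 ≤ 636 < 639 = q_5, so the answer is 25161/631.

25161/631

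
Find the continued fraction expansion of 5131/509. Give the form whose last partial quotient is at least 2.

5131 = 10×509 + 41
509 = 12×41 + 17
41 = 2×17 + 7
17 = 2×7 + 3
7 = 2×3 + 1
3 = 3×1 + 0  (stop)
So 5131/509 = [10; 12, 2, 2, 2, 3].

[10; 12, 2, 2, 2, 3]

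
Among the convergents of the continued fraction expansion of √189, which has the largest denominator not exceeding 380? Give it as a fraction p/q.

√189 = [13; 1, 2, 1, 26, …] (period length 4).
Convergents:
  p_0/q_0 = 13/1
  p_1/q_1 = 14/1
  p_2/q_2 = 41/3
  p_3/q_3 = 55/4
  p_4/q_4 = 1471/107
  p_5/q_5 = 1526/111
  p_6/q_6 = 4523/329
  p_7/q_7 = 6049/440
q_6 = 329 ≤ 380 < 440 = q_7, so the answer is 4523/329.

4523/329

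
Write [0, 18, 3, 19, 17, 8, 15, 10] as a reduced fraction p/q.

1213360/22237981

Fold from the inside: start with 10/1.
  15 + 1/10 = 151/10
  8 + 10/151 = 1218/151
  17 + 151/1218 = 20857/1218
  19 + 1218/20857 = 397501/20857
  3 + 20857/397501 = 1213360/397501
  18 + 397501/1213360 = 22237981/1213360
  0 + 1213360/22237981 = 1213360/22237981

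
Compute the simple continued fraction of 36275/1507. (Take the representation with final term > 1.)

36275 = 24×1507 + 107
1507 = 14×107 + 9
107 = 11×9 + 8
9 = 1×8 + 1
8 = 8×1 + 0  (stop)
So 36275/1507 = [24; 14, 11, 1, 8].

[24; 14, 11, 1, 8]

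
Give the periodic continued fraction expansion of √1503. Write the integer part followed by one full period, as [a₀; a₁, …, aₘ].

a₀ = ⌊√1503⌋ = 38.

[38; 1, 3, 3, 8, 3, 3, 1, 76]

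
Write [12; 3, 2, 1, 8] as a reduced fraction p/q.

1070/87

Fold from the inside: start with 8/1.
  1 + 1/8 = 9/8
  2 + 8/9 = 26/9
  3 + 9/26 = 87/26
  12 + 26/87 = 1070/87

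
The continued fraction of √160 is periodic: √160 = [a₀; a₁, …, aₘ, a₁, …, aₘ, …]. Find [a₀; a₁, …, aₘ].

a₀ = ⌊√160⌋ = 12.
With m₀=0, d₀=1 and mₖ₊₁ = dₖaₖ − mₖ, dₖ₊₁ = (n − mₖ₊₁²)/dₖ, aₖ₊₁ = ⌊(a₀+mₖ₊₁)/dₖ₊₁⌋:
  k=1: m=12, d=16, a=1
  k=2: m=4, d=9, a=1
  k=3: m=5, d=15, a=1
  k=4: m=10, d=4, a=5
  k=5: m=10, d=15, a=1
  k=6: m=5, d=9, a=1
  k=7: m=4, d=16, a=1
  k=8: m=12, d=1, a=24
d=1 and a=2a₀=24 at k=8, so the next step gives (m, d) = (12, 16) again — its k=1 value — and the period has length 8.

[12; 1, 1, 1, 5, 1, 1, 1, 24]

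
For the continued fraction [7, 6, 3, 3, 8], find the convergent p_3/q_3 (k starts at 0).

Using pₖ = aₖpₖ₋₁ + pₖ₋₂, qₖ = aₖqₖ₋₁ + qₖ₋₂ (with p₋₁=1, p₋₂=0, q₋₁=0, q₋₂=1):
  k=0: a=7, p=7, q=1
  k=1: a=6, p=43, q=6
  k=2: a=3, p=136, q=19
  k=3: a=3, p=451, q=63

451/63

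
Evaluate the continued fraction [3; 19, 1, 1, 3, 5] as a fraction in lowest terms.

Using pₖ = aₖpₖ₋₁ + pₖ₋₂ and qₖ = aₖqₖ₋₁ + qₖ₋₂:
  k=0: a=3, p=3, q=1
  k=1: a=19, p=58, q=19
  k=2: a=1, p=61, q=20
  k=3: a=1, p=119, q=39
  k=4: a=3, p=418, q=137
  k=5: a=5, p=2209, q=724

2209/724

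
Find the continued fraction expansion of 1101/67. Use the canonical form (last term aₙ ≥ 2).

[16; 2, 3, 4, 2]

1101 = 16·67 + 29
67 = 2·29 + 9
29 = 3·9 + 2
9 = 4·2 + 1
2 = 2·1 + 0  (stop)
So 1101/67 = [16; 2, 3, 4, 2].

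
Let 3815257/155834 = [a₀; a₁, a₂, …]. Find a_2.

14

3815257 = 24·155834 + 75241   →  a_0 = 24
155834 = 2·75241 + 5352   →  a_1 = 2
75241 = 14·5352 + 313   →  a_2 = 14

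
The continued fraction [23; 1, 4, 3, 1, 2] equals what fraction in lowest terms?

1381/58

Using pₖ = aₖpₖ₋₁ + pₖ₋₂ and qₖ = aₖqₖ₋₁ + qₖ₋₂:
  k=0: a=23, p=23, q=1
  k=1: a=1, p=24, q=1
  k=2: a=4, p=119, q=5
  k=3: a=3, p=381, q=16
  k=4: a=1, p=500, q=21
  k=5: a=2, p=1381, q=58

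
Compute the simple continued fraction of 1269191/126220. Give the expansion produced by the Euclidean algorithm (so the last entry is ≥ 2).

[10; 18, 18, 3, 3, 9, 4]

1269191 = 10·126220 + 6991
126220 = 18·6991 + 382
6991 = 18·382 + 115
382 = 3·115 + 37
115 = 3·37 + 4
37 = 9·4 + 1
4 = 4·1 + 0  (stop)
So 1269191/126220 = [10; 18, 18, 3, 3, 9, 4].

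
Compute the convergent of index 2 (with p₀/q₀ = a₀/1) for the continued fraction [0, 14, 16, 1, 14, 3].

Using pₖ = aₖpₖ₋₁ + pₖ₋₂, qₖ = aₖqₖ₋₁ + qₖ₋₂ (with p₋₁=1, p₋₂=0, q₋₁=0, q₋₂=1):
  k=0: a=0, p=0, q=1
  k=1: a=14, p=1, q=14
  k=2: a=16, p=16, q=225

16/225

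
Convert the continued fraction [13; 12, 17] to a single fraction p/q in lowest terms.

2682/205

Using pₖ = aₖpₖ₋₁ + pₖ₋₂ and qₖ = aₖqₖ₋₁ + qₖ₋₂:
  k=0: a=13, p=13, q=1
  k=1: a=12, p=157, q=12
  k=2: a=17, p=2682, q=205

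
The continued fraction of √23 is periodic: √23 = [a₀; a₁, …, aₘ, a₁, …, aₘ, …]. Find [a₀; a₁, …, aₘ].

a₀ = ⌊√23⌋ = 4.

[4; 1, 3, 1, 8]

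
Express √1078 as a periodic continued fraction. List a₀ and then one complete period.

[32; 1, 4, 1, 64]

a₀ = ⌊√1078⌋ = 32.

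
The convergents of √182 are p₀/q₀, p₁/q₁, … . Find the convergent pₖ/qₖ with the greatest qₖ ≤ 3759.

√182 = [13; 2, 26, …] (period length 2).
Convergents:
  p_0/q_0 = 13/1
  p_1/q_1 = 27/2
  p_2/q_2 = 715/53
  p_3/q_3 = 1457/108
  p_4/q_4 = 38597/2861
  p_5/q_5 = 78651/5830
q_4 = 2861 ≤ 3759 < 5830 = q_5, so the answer is 38597/2861.

38597/2861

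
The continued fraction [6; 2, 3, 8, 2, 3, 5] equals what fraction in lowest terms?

14521/2258

Fold from the inside: start with 5/1.
  3 + 1/5 = 16/5
  2 + 5/16 = 37/16
  8 + 16/37 = 312/37
  3 + 37/312 = 973/312
  2 + 312/973 = 2258/973
  6 + 973/2258 = 14521/2258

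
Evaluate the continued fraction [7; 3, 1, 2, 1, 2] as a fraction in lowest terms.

298/41

Fold from the inside: start with 2/1.
  1 + 1/2 = 3/2
  2 + 2/3 = 8/3
  1 + 3/8 = 11/8
  3 + 8/11 = 41/11
  7 + 11/41 = 298/41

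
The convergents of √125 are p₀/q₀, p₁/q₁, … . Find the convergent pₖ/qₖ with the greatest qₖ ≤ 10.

67/6

√125 = [11; 5, 1, 1, 5, 22, …] (period length 5).
Convergents:
  p_0/q_0 = 11/1
  p_1/q_1 = 56/5
  p_2/q_2 = 67/6
  p_3/q_3 = 123/11
q_2 = 6 ≤ 10 < 11 = q_3, so the answer is 67/6.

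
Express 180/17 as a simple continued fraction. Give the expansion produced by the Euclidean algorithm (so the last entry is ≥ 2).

180 = 10·17 + 10
17 = 1·10 + 7
10 = 1·7 + 3
7 = 2·3 + 1
3 = 3·1 + 0  (stop)
So 180/17 = [10; 1, 1, 2, 3].

[10; 1, 1, 2, 3]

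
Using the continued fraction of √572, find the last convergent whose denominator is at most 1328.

√572 = [23; 1, 10, 1, 46, …] (period length 4).
Convergents:
  p_0/q_0 = 23/1
  p_1/q_1 = 24/1
  p_2/q_2 = 263/11
  p_3/q_3 = 287/12
  p_4/q_4 = 13465/563
  p_5/q_5 = 13752/575
  p_6/q_6 = 150985/6313
q_5 = 575 ≤ 1328 < 6313 = q_6, so the answer is 13752/575.

13752/575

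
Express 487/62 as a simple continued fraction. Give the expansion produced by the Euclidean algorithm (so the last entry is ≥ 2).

[7; 1, 5, 1, 8]

487 = 7×62 + 53
62 = 1×53 + 9
53 = 5×9 + 8
9 = 1×8 + 1
8 = 8×1 + 0  (stop)
So 487/62 = [7; 1, 5, 1, 8].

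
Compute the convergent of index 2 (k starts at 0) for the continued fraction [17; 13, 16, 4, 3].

Using pₖ = aₖpₖ₋₁ + pₖ₋₂, qₖ = aₖqₖ₋₁ + qₖ₋₂ (with p₋₁=1, p₋₂=0, q₋₁=0, q₋₂=1):
  k=0: a=17, p=17, q=1
  k=1: a=13, p=222, q=13
  k=2: a=16, p=3569, q=209

3569/209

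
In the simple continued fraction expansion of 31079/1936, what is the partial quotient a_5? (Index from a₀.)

9

31079 = 16·1936 + 103   →  a_0 = 16
1936 = 18·103 + 82   →  a_1 = 18
103 = 1·82 + 21   →  a_2 = 1
82 = 3·21 + 19   →  a_3 = 3
21 = 1·19 + 2   →  a_4 = 1
19 = 9·2 + 1   →  a_5 = 9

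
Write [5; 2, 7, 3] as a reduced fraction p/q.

257/47

Fold from the inside: start with 3/1.
  7 + 1/3 = 22/3
  2 + 3/22 = 47/22
  5 + 22/47 = 257/47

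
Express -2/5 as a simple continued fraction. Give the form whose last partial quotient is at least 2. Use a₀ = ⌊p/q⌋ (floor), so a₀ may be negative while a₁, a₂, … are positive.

[-1; 1, 1, 2]

-2 = -1·5 + 3
5 = 1·3 + 2
3 = 1·2 + 1
2 = 2·1 + 0  (stop)
So -2/5 = [-1; 1, 1, 2].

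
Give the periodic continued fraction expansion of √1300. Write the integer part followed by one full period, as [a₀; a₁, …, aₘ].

[36; 18, 72]

a₀ = ⌊√1300⌋ = 36.
With m₀=0, d₀=1 and mₖ₊₁ = dₖaₖ − mₖ, dₖ₊₁ = (n − mₖ₊₁²)/dₖ, aₖ₊₁ = ⌊(a₀+mₖ₊₁)/dₖ₊₁⌋:
  k=1: m=36, d=4, a=18
  k=2: m=36, d=1, a=72
d=1 and a=2a₀=72 at k=2, so the next step gives (m, d) = (36, 4) again — its k=1 value — and the period has length 2.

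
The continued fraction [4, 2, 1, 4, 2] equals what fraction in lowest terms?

135/31

Using pₖ = aₖpₖ₋₁ + pₖ₋₂ and qₖ = aₖqₖ₋₁ + qₖ₋₂:
  k=0: a=4, p=4, q=1
  k=1: a=2, p=9, q=2
  k=2: a=1, p=13, q=3
  k=3: a=4, p=61, q=14
  k=4: a=2, p=135, q=31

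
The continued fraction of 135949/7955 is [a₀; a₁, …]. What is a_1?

135949 = 17·7955 + 714   →  a_0 = 17
7955 = 11·714 + 101   →  a_1 = 11

11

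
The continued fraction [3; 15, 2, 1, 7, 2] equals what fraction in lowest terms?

2305/752

Fold from the inside: start with 2/1.
  7 + 1/2 = 15/2
  1 + 2/15 = 17/15
  2 + 15/17 = 49/17
  15 + 17/49 = 752/49
  3 + 49/752 = 2305/752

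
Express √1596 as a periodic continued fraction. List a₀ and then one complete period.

[39; 1, 18, 1, 78]

a₀ = ⌊√1596⌋ = 39.
With m₀=0, d₀=1 and mₖ₊₁ = dₖaₖ − mₖ, dₖ₊₁ = (n − mₖ₊₁²)/dₖ, aₖ₊₁ = ⌊(a₀+mₖ₊₁)/dₖ₊₁⌋:
  k=1: m=39, d=75, a=1
  k=2: m=36, d=4, a=18
  k=3: m=36, d=75, a=1
  k=4: m=39, d=1, a=78
d=1 and a=2a₀=78 at k=4, so the next step gives (m, d) = (39, 75) again — its k=1 value — and the period has length 4.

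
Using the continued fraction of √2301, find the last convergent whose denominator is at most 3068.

√2301 = [47; 1, 30, 1, 94, …] (period length 4).
Convergents:
  p_0/q_0 = 47/1
  p_1/q_1 = 48/1
  p_2/q_2 = 1487/31
  p_3/q_3 = 1535/32
  p_4/q_4 = 145777/3039
  p_5/q_5 = 147312/3071
q_4 = 3039 ≤ 3068 < 3071 = q_5, so the answer is 145777/3039.

145777/3039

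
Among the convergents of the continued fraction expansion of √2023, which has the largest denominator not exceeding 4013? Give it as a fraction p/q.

√2023 = [44; 1, 43, 1, 88, …] (period length 4).
Convergents:
  p_0/q_0 = 44/1
  p_1/q_1 = 45/1
  p_2/q_2 = 1979/44
  p_3/q_3 = 2024/45
  p_4/q_4 = 180091/4004
  p_5/q_5 = 182115/4049
q_4 = 4004 ≤ 4013 < 4049 = q_5, so the answer is 180091/4004.

180091/4004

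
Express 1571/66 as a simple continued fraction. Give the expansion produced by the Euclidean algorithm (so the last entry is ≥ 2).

[23; 1, 4, 13]

1571 = 23*66 + 53
66 = 1*53 + 13
53 = 4*13 + 1
13 = 13*1 + 0  (stop)
So 1571/66 = [23; 1, 4, 13].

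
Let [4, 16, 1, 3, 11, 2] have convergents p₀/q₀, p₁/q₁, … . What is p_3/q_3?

272/67

Using pₖ = aₖpₖ₋₁ + pₖ₋₂, qₖ = aₖqₖ₋₁ + qₖ₋₂ (with p₋₁=1, p₋₂=0, q₋₁=0, q₋₂=1):
  k=0: a=4, p=4, q=1
  k=1: a=16, p=65, q=16
  k=2: a=1, p=69, q=17
  k=3: a=3, p=272, q=67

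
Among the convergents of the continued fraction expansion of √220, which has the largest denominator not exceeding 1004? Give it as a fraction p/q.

√220 = [14; 1, 4, 1, 28, …] (period length 4).
Convergents:
  p_0/q_0 = 14/1
  p_1/q_1 = 15/1
  p_2/q_2 = 74/5
  p_3/q_3 = 89/6
  p_4/q_4 = 2566/173
  p_5/q_5 = 2655/179
  p_6/q_6 = 13186/889
  p_7/q_7 = 15841/1068
q_6 = 889 ≤ 1004 < 1068 = q_7, so the answer is 13186/889.

13186/889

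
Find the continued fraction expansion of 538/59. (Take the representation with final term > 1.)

[9; 8, 2, 3]

538 = 9×59 + 7
59 = 8×7 + 3
7 = 2×3 + 1
3 = 3×1 + 0  (stop)
So 538/59 = [9; 8, 2, 3].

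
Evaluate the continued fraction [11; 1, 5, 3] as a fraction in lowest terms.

Using pₖ = aₖpₖ₋₁ + pₖ₋₂ and qₖ = aₖqₖ₋₁ + qₖ₋₂:
  k=0: a=11, p=11, q=1
  k=1: a=1, p=12, q=1
  k=2: a=5, p=71, q=6
  k=3: a=3, p=225, q=19

225/19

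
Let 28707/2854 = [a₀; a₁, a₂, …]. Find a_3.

7

28707 = 10·2854 + 167   →  a_0 = 10
2854 = 17·167 + 15   →  a_1 = 17
167 = 11·15 + 2   →  a_2 = 11
15 = 7·2 + 1   →  a_3 = 7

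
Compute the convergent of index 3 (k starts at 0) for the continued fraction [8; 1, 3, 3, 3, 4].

Using pₖ = aₖpₖ₋₁ + pₖ₋₂, qₖ = aₖqₖ₋₁ + qₖ₋₂ (with p₋₁=1, p₋₂=0, q₋₁=0, q₋₂=1):
  k=0: a=8, p=8, q=1
  k=1: a=1, p=9, q=1
  k=2: a=3, p=35, q=4
  k=3: a=3, p=114, q=13

114/13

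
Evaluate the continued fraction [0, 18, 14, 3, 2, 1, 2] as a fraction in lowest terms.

386/6975

Fold from the inside: start with 2/1.
  1 + 1/2 = 3/2
  2 + 2/3 = 8/3
  3 + 3/8 = 27/8
  14 + 8/27 = 386/27
  18 + 27/386 = 6975/386
  0 + 386/6975 = 386/6975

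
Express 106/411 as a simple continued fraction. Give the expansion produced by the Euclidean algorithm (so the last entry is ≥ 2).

[0; 3, 1, 7, 6, 2]

106 = 0*411 + 106
411 = 3*106 + 93
106 = 1*93 + 13
93 = 7*13 + 2
13 = 6*2 + 1
2 = 2*1 + 0  (stop)
So 106/411 = [0; 3, 1, 7, 6, 2].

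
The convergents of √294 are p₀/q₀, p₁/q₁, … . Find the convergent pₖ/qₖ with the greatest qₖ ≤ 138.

√294 = [17; 6, 1, 4, 1, 6, 34, …] (period length 6).
Convergents:
  p_0/q_0 = 17/1
  p_1/q_1 = 103/6
  p_2/q_2 = 120/7
  p_3/q_3 = 583/34
  p_4/q_4 = 703/41
  p_5/q_5 = 4801/280
q_4 = 41 ≤ 138 < 280 = q_5, so the answer is 703/41.

703/41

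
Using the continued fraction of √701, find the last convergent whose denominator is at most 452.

11782/445

√701 = [26; 2, 10, 10, 2, 52, …] (period length 5).
Convergents:
  p_0/q_0 = 26/1
  p_1/q_1 = 53/2
  p_2/q_2 = 556/21
  p_3/q_3 = 5613/212
  p_4/q_4 = 11782/445
  p_5/q_5 = 618277/23352
q_4 = 445 ≤ 452 < 23352 = q_5, so the answer is 11782/445.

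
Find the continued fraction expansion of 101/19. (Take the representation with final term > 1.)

101 = 5*19 + 6
19 = 3*6 + 1
6 = 6*1 + 0  (stop)
So 101/19 = [5; 3, 6].

[5; 3, 6]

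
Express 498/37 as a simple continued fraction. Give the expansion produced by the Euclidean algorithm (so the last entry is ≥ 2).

[13; 2, 5, 1, 2]

498 = 13×37 + 17
37 = 2×17 + 3
17 = 5×3 + 2
3 = 1×2 + 1
2 = 2×1 + 0  (stop)
So 498/37 = [13; 2, 5, 1, 2].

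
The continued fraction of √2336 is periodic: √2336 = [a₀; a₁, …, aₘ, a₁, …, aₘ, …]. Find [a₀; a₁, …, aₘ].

[48; 3, 96]

a₀ = ⌊√2336⌋ = 48.
With m₀=0, d₀=1 and mₖ₊₁ = dₖaₖ − mₖ, dₖ₊₁ = (n − mₖ₊₁²)/dₖ, aₖ₊₁ = ⌊(a₀+mₖ₊₁)/dₖ₊₁⌋:
  k=1: m=48, d=32, a=3
  k=2: m=48, d=1, a=96
d=1 and a=2a₀=96 at k=2, so the next step gives (m, d) = (48, 32) again — its k=1 value — and the period has length 2.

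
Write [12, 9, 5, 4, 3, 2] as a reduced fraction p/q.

17473/1443

Fold from the inside: start with 2/1.
  3 + 1/2 = 7/2
  4 + 2/7 = 30/7
  5 + 7/30 = 157/30
  9 + 30/157 = 1443/157
  12 + 157/1443 = 17473/1443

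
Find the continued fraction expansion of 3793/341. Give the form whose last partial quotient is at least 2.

3793 = 11*341 + 42
341 = 8*42 + 5
42 = 8*5 + 2
5 = 2*2 + 1
2 = 2*1 + 0  (stop)
So 3793/341 = [11; 8, 8, 2, 2].

[11; 8, 8, 2, 2]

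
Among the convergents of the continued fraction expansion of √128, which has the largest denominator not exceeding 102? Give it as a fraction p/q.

√128 = [11; 3, 5, 3, 22, …] (period length 4).
Convergents:
  p_0/q_0 = 11/1
  p_1/q_1 = 34/3
  p_2/q_2 = 181/16
  p_3/q_3 = 577/51
  p_4/q_4 = 12875/1138
q_3 = 51 ≤ 102 < 1138 = q_4, so the answer is 577/51.

577/51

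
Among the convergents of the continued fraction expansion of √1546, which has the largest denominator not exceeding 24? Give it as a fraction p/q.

865/22

√1546 = [39; 3, 7, 1, 1, 7, 3, 78, …] (period length 7).
Convergents:
  p_0/q_0 = 39/1
  p_1/q_1 = 118/3
  p_2/q_2 = 865/22
  p_3/q_3 = 983/25
q_2 = 22 ≤ 24 < 25 = q_3, so the answer is 865/22.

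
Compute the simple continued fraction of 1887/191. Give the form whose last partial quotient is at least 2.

1887 = 9·191 + 168
191 = 1·168 + 23
168 = 7·23 + 7
23 = 3·7 + 2
7 = 3·2 + 1
2 = 2·1 + 0  (stop)
So 1887/191 = [9; 1, 7, 3, 3, 2].

[9; 1, 7, 3, 3, 2]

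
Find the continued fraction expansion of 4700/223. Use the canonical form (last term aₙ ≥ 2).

4700 = 21×223 + 17
223 = 13×17 + 2
17 = 8×2 + 1
2 = 2×1 + 0  (stop)
So 4700/223 = [21; 13, 8, 2].

[21; 13, 8, 2]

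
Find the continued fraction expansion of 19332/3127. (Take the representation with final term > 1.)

19332 = 6×3127 + 570
3127 = 5×570 + 277
570 = 2×277 + 16
277 = 17×16 + 5
16 = 3×5 + 1
5 = 5×1 + 0  (stop)
So 19332/3127 = [6; 5, 2, 17, 3, 5].

[6; 5, 2, 17, 3, 5]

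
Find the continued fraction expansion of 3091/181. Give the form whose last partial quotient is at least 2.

3091 = 17*181 + 14
181 = 12*14 + 13
14 = 1*13 + 1
13 = 13*1 + 0  (stop)
So 3091/181 = [17; 12, 1, 13].

[17; 12, 1, 13]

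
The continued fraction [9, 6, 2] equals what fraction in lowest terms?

119/13

Fold from the inside: start with 2/1.
  6 + 1/2 = 13/2
  9 + 2/13 = 119/13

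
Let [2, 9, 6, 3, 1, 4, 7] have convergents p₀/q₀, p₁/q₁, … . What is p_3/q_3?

367/174

Using pₖ = aₖpₖ₋₁ + pₖ₋₂, qₖ = aₖqₖ₋₁ + qₖ₋₂ (with p₋₁=1, p₋₂=0, q₋₁=0, q₋₂=1):
  k=0: a=2, p=2, q=1
  k=1: a=9, p=19, q=9
  k=2: a=6, p=116, q=55
  k=3: a=3, p=367, q=174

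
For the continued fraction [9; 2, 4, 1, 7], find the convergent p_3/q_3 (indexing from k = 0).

Using pₖ = aₖpₖ₋₁ + pₖ₋₂, qₖ = aₖqₖ₋₁ + qₖ₋₂ (with p₋₁=1, p₋₂=0, q₋₁=0, q₋₂=1):
  k=0: a=9, p=9, q=1
  k=1: a=2, p=19, q=2
  k=2: a=4, p=85, q=9
  k=3: a=1, p=104, q=11

104/11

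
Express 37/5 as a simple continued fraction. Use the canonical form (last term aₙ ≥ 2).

[7; 2, 2]

37 = 7×5 + 2
5 = 2×2 + 1
2 = 2×1 + 0  (stop)
So 37/5 = [7; 2, 2].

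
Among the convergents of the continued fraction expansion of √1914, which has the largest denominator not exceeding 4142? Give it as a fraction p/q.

√1914 = [43; 1, 2, 1, 86, …] (period length 4).
Convergents:
  p_0/q_0 = 43/1
  p_1/q_1 = 44/1
  p_2/q_2 = 131/3
  p_3/q_3 = 175/4
  p_4/q_4 = 15181/347
  p_5/q_5 = 15356/351
  p_6/q_6 = 45893/1049
  p_7/q_7 = 61249/1400
  p_8/q_8 = 5313307/121449
q_7 = 1400 ≤ 4142 < 121449 = q_8, so the answer is 61249/1400.

61249/1400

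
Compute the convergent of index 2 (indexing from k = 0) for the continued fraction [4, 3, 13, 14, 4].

173/40

Using pₖ = aₖpₖ₋₁ + pₖ₋₂, qₖ = aₖqₖ₋₁ + qₖ₋₂ (with p₋₁=1, p₋₂=0, q₋₁=0, q₋₂=1):
  k=0: a=4, p=4, q=1
  k=1: a=3, p=13, q=3
  k=2: a=13, p=173, q=40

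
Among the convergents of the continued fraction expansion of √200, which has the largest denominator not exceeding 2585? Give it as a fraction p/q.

19601/1386

√200 = [14; 7, 28, …] (period length 2).
Convergents:
  p_0/q_0 = 14/1
  p_1/q_1 = 99/7
  p_2/q_2 = 2786/197
  p_3/q_3 = 19601/1386
  p_4/q_4 = 551614/39005
q_3 = 1386 ≤ 2585 < 39005 = q_4, so the answer is 19601/1386.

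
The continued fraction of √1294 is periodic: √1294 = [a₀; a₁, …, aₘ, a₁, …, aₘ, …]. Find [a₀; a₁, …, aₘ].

[35; 1, 34, 1, 70]

a₀ = ⌊√1294⌋ = 35.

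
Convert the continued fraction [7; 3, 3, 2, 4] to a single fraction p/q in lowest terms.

Using pₖ = aₖpₖ₋₁ + pₖ₋₂ and qₖ = aₖqₖ₋₁ + qₖ₋₂:
  k=0: a=7, p=7, q=1
  k=1: a=3, p=22, q=3
  k=2: a=3, p=73, q=10
  k=3: a=2, p=168, q=23
  k=4: a=4, p=745, q=102

745/102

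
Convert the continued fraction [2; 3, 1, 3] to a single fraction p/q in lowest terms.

Fold from the inside: start with 3/1.
  1 + 1/3 = 4/3
  3 + 3/4 = 15/4
  2 + 4/15 = 34/15

34/15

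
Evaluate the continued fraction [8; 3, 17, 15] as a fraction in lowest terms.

6520/783

Using pₖ = aₖpₖ₋₁ + pₖ₋₂ and qₖ = aₖqₖ₋₁ + qₖ₋₂:
  k=0: a=8, p=8, q=1
  k=1: a=3, p=25, q=3
  k=2: a=17, p=433, q=52
  k=3: a=15, p=6520, q=783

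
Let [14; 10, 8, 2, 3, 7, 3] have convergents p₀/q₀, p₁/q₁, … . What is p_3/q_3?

Using pₖ = aₖpₖ₋₁ + pₖ₋₂, qₖ = aₖqₖ₋₁ + qₖ₋₂ (with p₋₁=1, p₋₂=0, q₋₁=0, q₋₂=1):
  k=0: a=14, p=14, q=1
  k=1: a=10, p=141, q=10
  k=2: a=8, p=1142, q=81
  k=3: a=2, p=2425, q=172

2425/172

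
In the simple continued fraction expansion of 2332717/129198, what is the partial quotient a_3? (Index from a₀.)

9

2332717 = 18·129198 + 7153   →  a_0 = 18
129198 = 18·7153 + 444   →  a_1 = 18
7153 = 16·444 + 49   →  a_2 = 16
444 = 9·49 + 3   →  a_3 = 9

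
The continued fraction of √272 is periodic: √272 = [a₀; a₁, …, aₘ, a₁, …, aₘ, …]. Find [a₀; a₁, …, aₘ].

a₀ = ⌊√272⌋ = 16.
With m₀=0, d₀=1 and mₖ₊₁ = dₖaₖ − mₖ, dₖ₊₁ = (n − mₖ₊₁²)/dₖ, aₖ₊₁ = ⌊(a₀+mₖ₊₁)/dₖ₊₁⌋:
  k=1: m=16, d=16, a=2
  k=2: m=16, d=1, a=32
d=1 and a=2a₀=32 at k=2, so the next step gives (m, d) = (16, 16) again — its k=1 value — and the period has length 2.

[16; 2, 32]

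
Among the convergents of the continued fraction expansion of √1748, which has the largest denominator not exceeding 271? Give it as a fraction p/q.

4599/110

√1748 = [41; 1, 4, 4, 4, 1, 82, …] (period length 6).
Convergents:
  p_0/q_0 = 41/1
  p_1/q_1 = 42/1
  p_2/q_2 = 209/5
  p_3/q_3 = 878/21
  p_4/q_4 = 3721/89
  p_5/q_5 = 4599/110
  p_6/q_6 = 380839/9109
q_5 = 110 ≤ 271 < 9109 = q_6, so the answer is 4599/110.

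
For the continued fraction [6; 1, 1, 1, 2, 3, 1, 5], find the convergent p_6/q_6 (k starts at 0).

Using pₖ = aₖpₖ₋₁ + pₖ₋₂, qₖ = aₖqₖ₋₁ + qₖ₋₂ (with p₋₁=1, p₋₂=0, q₋₁=0, q₋₂=1):
  k=0: a=6, p=6, q=1
  k=1: a=1, p=7, q=1
  k=2: a=1, p=13, q=2
  k=3: a=1, p=20, q=3
  k=4: a=2, p=53, q=8
  k=5: a=3, p=179, q=27
  k=6: a=1, p=232, q=35

232/35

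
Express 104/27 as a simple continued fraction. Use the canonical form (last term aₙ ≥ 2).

[3; 1, 5, 1, 3]

104 = 3·27 + 23
27 = 1·23 + 4
23 = 5·4 + 3
4 = 1·3 + 1
3 = 3·1 + 0  (stop)
So 104/27 = [3; 1, 5, 1, 3].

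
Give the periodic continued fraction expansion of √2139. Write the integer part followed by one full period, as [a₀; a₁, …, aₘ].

a₀ = ⌊√2139⌋ = 46.
With m₀=0, d₀=1 and mₖ₊₁ = dₖaₖ − mₖ, dₖ₊₁ = (n − mₖ₊₁²)/dₖ, aₖ₊₁ = ⌊(a₀+mₖ₊₁)/dₖ₊₁⌋:
  k=1: m=46, d=23, a=4
  k=2: m=46, d=1, a=92
d=1 and a=2a₀=92 at k=2, so the next step gives (m, d) = (46, 23) again — its k=1 value — and the period has length 2.

[46; 4, 92]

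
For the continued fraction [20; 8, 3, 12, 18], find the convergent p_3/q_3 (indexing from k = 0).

6197/308

Using pₖ = aₖpₖ₋₁ + pₖ₋₂, qₖ = aₖqₖ₋₁ + qₖ₋₂ (with p₋₁=1, p₋₂=0, q₋₁=0, q₋₂=1):
  k=0: a=20, p=20, q=1
  k=1: a=8, p=161, q=8
  k=2: a=3, p=503, q=25
  k=3: a=12, p=6197, q=308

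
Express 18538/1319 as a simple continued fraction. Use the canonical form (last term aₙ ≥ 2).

18538 = 14×1319 + 72
1319 = 18×72 + 23
72 = 3×23 + 3
23 = 7×3 + 2
3 = 1×2 + 1
2 = 2×1 + 0  (stop)
So 18538/1319 = [14; 18, 3, 7, 1, 2].

[14; 18, 3, 7, 1, 2]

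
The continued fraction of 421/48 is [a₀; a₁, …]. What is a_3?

421 = 8·48 + 37   →  a_0 = 8
48 = 1·37 + 11   →  a_1 = 1
37 = 3·11 + 4   →  a_2 = 3
11 = 2·4 + 3   →  a_3 = 2

2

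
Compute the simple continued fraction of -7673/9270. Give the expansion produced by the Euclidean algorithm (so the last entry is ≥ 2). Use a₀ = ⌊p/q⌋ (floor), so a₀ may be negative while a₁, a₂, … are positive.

[-1; 5, 1, 4, 8, 2, 3, 5]

-7673 = -1·9270 + 1597
9270 = 5·1597 + 1285
1597 = 1·1285 + 312
1285 = 4·312 + 37
312 = 8·37 + 16
37 = 2·16 + 5
16 = 3·5 + 1
5 = 5·1 + 0  (stop)
So -7673/9270 = [-1; 5, 1, 4, 8, 2, 3, 5].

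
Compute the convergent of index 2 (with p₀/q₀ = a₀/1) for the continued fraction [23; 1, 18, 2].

Using pₖ = aₖpₖ₋₁ + pₖ₋₂, qₖ = aₖqₖ₋₁ + qₖ₋₂ (with p₋₁=1, p₋₂=0, q₋₁=0, q₋₂=1):
  k=0: a=23, p=23, q=1
  k=1: a=1, p=24, q=1
  k=2: a=18, p=455, q=19

455/19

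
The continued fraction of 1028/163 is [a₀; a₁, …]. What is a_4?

1028 = 6·163 + 50   →  a_0 = 6
163 = 3·50 + 13   →  a_1 = 3
50 = 3·13 + 11   →  a_2 = 3
13 = 1·11 + 2   →  a_3 = 1
11 = 5·2 + 1   →  a_4 = 5

5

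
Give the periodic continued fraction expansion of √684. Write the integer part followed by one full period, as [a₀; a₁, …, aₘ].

[26; 6, 1, 1, 12, 1, 1, 6, 52]

a₀ = ⌊√684⌋ = 26.
With m₀=0, d₀=1 and mₖ₊₁ = dₖaₖ − mₖ, dₖ₊₁ = (n − mₖ₊₁²)/dₖ, aₖ₊₁ = ⌊(a₀+mₖ₊₁)/dₖ₊₁⌋:
  k=1: m=26, d=8, a=6
  k=2: m=22, d=25, a=1
  k=3: m=3, d=27, a=1
  k=4: m=24, d=4, a=12
  k=5: m=24, d=27, a=1
  k=6: m=3, d=25, a=1
  k=7: m=22, d=8, a=6
  k=8: m=26, d=1, a=52
d=1 and a=2a₀=52 at k=8, so the next step gives (m, d) = (26, 8) again — its k=1 value — and the period has length 8.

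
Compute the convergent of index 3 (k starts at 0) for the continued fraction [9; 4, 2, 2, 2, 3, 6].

203/22

Using pₖ = aₖpₖ₋₁ + pₖ₋₂, qₖ = aₖqₖ₋₁ + qₖ₋₂ (with p₋₁=1, p₋₂=0, q₋₁=0, q₋₂=1):
  k=0: a=9, p=9, q=1
  k=1: a=4, p=37, q=4
  k=2: a=2, p=83, q=9
  k=3: a=2, p=203, q=22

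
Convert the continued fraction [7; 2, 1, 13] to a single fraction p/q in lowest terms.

Fold from the inside: start with 13/1.
  1 + 1/13 = 14/13
  2 + 13/14 = 41/14
  7 + 14/41 = 301/41

301/41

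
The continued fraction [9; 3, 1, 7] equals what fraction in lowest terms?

Using pₖ = aₖpₖ₋₁ + pₖ₋₂ and qₖ = aₖqₖ₋₁ + qₖ₋₂:
  k=0: a=9, p=9, q=1
  k=1: a=3, p=28, q=3
  k=2: a=1, p=37, q=4
  k=3: a=7, p=287, q=31

287/31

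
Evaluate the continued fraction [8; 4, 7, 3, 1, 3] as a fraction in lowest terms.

Fold from the inside: start with 3/1.
  1 + 1/3 = 4/3
  3 + 3/4 = 15/4
  7 + 4/15 = 109/15
  4 + 15/109 = 451/109
  8 + 109/451 = 3717/451

3717/451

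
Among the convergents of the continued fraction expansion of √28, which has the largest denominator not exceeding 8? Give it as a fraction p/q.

√28 = [5; 3, 2, 3, 10, …] (period length 4).
Convergents:
  p_0/q_0 = 5/1
  p_1/q_1 = 16/3
  p_2/q_2 = 37/7
  p_3/q_3 = 127/24
q_2 = 7 ≤ 8 < 24 = q_3, so the answer is 37/7.

37/7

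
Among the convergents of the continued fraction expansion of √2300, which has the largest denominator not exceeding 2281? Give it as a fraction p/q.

√2300 = [47; 1, 22, 1, 94, …] (period length 4).
Convergents:
  p_0/q_0 = 47/1
  p_1/q_1 = 48/1
  p_2/q_2 = 1103/23
  p_3/q_3 = 1151/24
  p_4/q_4 = 109297/2279
  p_5/q_5 = 110448/2303
q_4 = 2279 ≤ 2281 < 2303 = q_5, so the answer is 109297/2279.

109297/2279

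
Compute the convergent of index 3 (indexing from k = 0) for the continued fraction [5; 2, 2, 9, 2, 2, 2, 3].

Using pₖ = aₖpₖ₋₁ + pₖ₋₂, qₖ = aₖqₖ₋₁ + qₖ₋₂ (with p₋₁=1, p₋₂=0, q₋₁=0, q₋₂=1):
  k=0: a=5, p=5, q=1
  k=1: a=2, p=11, q=2
  k=2: a=2, p=27, q=5
  k=3: a=9, p=254, q=47

254/47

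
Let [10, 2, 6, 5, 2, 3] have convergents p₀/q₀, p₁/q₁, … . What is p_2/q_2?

136/13

Using pₖ = aₖpₖ₋₁ + pₖ₋₂, qₖ = aₖqₖ₋₁ + qₖ₋₂ (with p₋₁=1, p₋₂=0, q₋₁=0, q₋₂=1):
  k=0: a=10, p=10, q=1
  k=1: a=2, p=21, q=2
  k=2: a=6, p=136, q=13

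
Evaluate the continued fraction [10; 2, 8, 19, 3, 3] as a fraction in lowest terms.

34564/3301

Using pₖ = aₖpₖ₋₁ + pₖ₋₂ and qₖ = aₖqₖ₋₁ + qₖ₋₂:
  k=0: a=10, p=10, q=1
  k=1: a=2, p=21, q=2
  k=2: a=8, p=178, q=17
  k=3: a=19, p=3403, q=325
  k=4: a=3, p=10387, q=992
  k=5: a=3, p=34564, q=3301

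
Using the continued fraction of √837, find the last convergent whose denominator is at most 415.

√837 = [28; 1, 13, 2, 13, 1, 56, …] (period length 6).
Convergents:
  p_0/q_0 = 28/1
  p_1/q_1 = 29/1
  p_2/q_2 = 405/14
  p_3/q_3 = 839/29
  p_4/q_4 = 11312/391
  p_5/q_5 = 12151/420
q_4 = 391 ≤ 415 < 420 = q_5, so the answer is 11312/391.

11312/391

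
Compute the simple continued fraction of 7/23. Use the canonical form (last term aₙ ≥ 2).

7 = 0×23 + 7
23 = 3×7 + 2
7 = 3×2 + 1
2 = 2×1 + 0  (stop)
So 7/23 = [0; 3, 3, 2].

[0; 3, 3, 2]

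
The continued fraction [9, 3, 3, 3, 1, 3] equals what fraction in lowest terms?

1507/162

Fold from the inside: start with 3/1.
  1 + 1/3 = 4/3
  3 + 3/4 = 15/4
  3 + 4/15 = 49/15
  3 + 15/49 = 162/49
  9 + 49/162 = 1507/162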